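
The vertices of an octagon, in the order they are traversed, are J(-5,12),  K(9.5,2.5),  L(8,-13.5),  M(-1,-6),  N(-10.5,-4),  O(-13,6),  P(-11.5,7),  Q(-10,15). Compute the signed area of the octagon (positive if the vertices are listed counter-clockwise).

-339.875

Apply Gauss's area formula: 2A = Σ (x_i·y_{i+1} − x_{i+1}·y_i), indices taken mod 8.
Σ = (-126.5) + (-148.25) + (-61.5) + (-59) + (-115) + (-22) + (-102.5) + (-45) = -679.75
Signed area = Σ/2 = -339.875 (negative ⇒ clockwise traversal).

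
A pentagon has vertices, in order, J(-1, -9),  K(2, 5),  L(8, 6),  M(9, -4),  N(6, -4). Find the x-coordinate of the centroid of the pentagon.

Apply the shoelace formula. First the cross-terms c_i = x_i·y_{i+1} − x_{i+1}·y_i:
  13, -28, -86, -12, -58  ⇒  2A = -171, A = -85.5.
Then Σ (x_i + x_{i+1})·c_i = -2199, so x̄ = -2199 / (6·(-85.5)) = 733/171.

733/171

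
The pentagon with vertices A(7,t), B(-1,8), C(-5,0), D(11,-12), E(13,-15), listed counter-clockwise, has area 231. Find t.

15

The doubled signed area Σ (x_i y_{i+1} − x_{i+1} y_i) is linear in t.
With t=0 it equals 252; the coefficient of t is 14 (from the two edges through A).
So 14·t + 252 = 2·231 = 462 ⇒ t = 15.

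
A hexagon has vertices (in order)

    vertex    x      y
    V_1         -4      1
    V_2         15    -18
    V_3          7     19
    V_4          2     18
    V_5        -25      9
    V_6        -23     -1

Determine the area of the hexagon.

614.5

Apply the shoelace formula: 2A = Σ (x_i·y_{i+1} − x_{i+1}·y_i), indices taken mod 6.
Σ = (57) + (411) + (88) + (468) + (232) + (-27) = 1229
Area = |Σ|/2 = 614.5.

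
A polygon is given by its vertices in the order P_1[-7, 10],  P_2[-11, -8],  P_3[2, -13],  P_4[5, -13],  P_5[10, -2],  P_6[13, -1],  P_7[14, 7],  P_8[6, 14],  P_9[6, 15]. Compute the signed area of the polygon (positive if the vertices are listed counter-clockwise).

465

Apply the shoelace formula: 2A = Σ (x_i·y_{i+1} − x_{i+1}·y_i), indices taken mod 9.
Σ = (166) + (159) + (39) + (120) + (16) + (105) + (154) + (6) + (165) = 930
Signed area = Σ/2 = 465 (positive ⇒ counter-clockwise traversal).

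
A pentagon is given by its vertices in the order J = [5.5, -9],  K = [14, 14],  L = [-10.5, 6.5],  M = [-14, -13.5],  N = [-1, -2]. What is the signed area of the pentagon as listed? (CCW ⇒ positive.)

Apply Gauss's area formula: 2A = Σ (x_i·y_{i+1} − x_{i+1}·y_i), indices taken mod 5.
J→K: (5.5)(14) − (14)(-9) = 203
K→L: (14)(6.5) − (-10.5)(14) = 238
L→M: (-10.5)(-13.5) − (-14)(6.5) = 232.75
M→N: (-14)(-2) − (-1)(-13.5) = 14.5
N→J: (-1)(-9) − (5.5)(-2) = 20
Σ = 708.25
Signed area = Σ/2 = 354.125 (positive ⇒ counter-clockwise traversal).

354.125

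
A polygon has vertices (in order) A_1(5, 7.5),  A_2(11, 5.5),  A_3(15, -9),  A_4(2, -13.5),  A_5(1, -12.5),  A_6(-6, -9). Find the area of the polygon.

Apply the surveyor's formula: 2A = Σ (x_i·y_{i+1} − x_{i+1}·y_i), indices taken mod 6.
A_1→A_2: (5)(5.5) − (11)(7.5) = -55
A_2→A_3: (11)(-9) − (15)(5.5) = -181.5
A_3→A_4: (15)(-13.5) − (2)(-9) = -184.5
A_4→A_5: (2)(-12.5) − (1)(-13.5) = -11.5
A_5→A_6: (1)(-9) − (-6)(-12.5) = -84
A_6→A_1: (-6)(7.5) − (5)(-9) = 0
Σ = -516.5
Area = |Σ|/2 = 258.25.

258.25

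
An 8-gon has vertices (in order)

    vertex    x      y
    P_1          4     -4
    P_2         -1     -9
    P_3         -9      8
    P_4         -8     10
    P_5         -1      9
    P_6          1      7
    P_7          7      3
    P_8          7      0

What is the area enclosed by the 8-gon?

164

Apply the surveyor's formula: 2A = Σ (x_i·y_{i+1} − x_{i+1}·y_i), indices taken mod 8.
Cross-terms: -40, -89, -26, -62, -16, -46, -21, -28  ⇒  Σ = -328
Area = |Σ|/2 = 164.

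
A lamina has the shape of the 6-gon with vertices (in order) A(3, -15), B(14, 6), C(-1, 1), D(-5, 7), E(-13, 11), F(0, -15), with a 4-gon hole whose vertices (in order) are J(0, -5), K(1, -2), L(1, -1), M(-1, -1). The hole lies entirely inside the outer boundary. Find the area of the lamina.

256.5

Outer boundary:
Σ = (228) + (20) + (-2) + (36) + (195) + (45) = 522
Area = |Σ|/2 = 261.
Hole:
Σ = (5) + (1) + (-2) + (5) = 9
Area = |Σ|/2 = 4.5.
Net area = 261 − 4.5 = 256.5.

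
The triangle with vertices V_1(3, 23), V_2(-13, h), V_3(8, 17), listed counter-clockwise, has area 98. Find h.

Write out the shoelace sum; only the two edges meeting at V_2 involve h:
2·Area = [(3·h − (-13)·23) + ((-13)·17 − 8·h)] + 133
       = -5·h + 211 = 196
⇒ h = 3.

3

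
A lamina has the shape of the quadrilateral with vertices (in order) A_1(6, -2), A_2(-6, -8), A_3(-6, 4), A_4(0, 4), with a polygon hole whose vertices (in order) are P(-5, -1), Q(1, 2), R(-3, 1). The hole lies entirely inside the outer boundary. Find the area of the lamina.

Outer boundary:
A_1→A_2: (6)(-8) − (-6)(-2) = -60
A_2→A_3: (-6)(4) − (-6)(-8) = -72
A_3→A_4: (-6)(4) − (0)(4) = -24
A_4→A_1: (0)(-2) − (6)(4) = -24
Σ = -180
Area = |Σ|/2 = 90.
Hole:
Apply the shoelace (surveyor's) formula: 2A = Σ (x_i·y_{i+1} − x_{i+1}·y_i), indices taken mod 3.
Σ = (-9) + (7) + (8) = 6
Area = |Σ|/2 = 3.
Net area = 90 − 3 = 87.

87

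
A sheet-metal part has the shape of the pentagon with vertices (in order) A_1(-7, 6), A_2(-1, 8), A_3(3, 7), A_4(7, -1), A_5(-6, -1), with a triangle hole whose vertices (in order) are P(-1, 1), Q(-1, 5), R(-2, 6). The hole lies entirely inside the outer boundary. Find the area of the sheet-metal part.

92.5

Outer boundary:
A_1→A_2: (-7)(8) − (-1)(6) = -50
A_2→A_3: (-1)(7) − (3)(8) = -31
A_3→A_4: (3)(-1) − (7)(7) = -52
A_4→A_5: (7)(-1) − (-6)(-1) = -13
A_5→A_1: (-6)(6) − (-7)(-1) = -43
Σ = -189
Area = |Σ|/2 = 94.5.
Hole:
Σ = (-4) + (4) + (4) = 4
Area = |Σ|/2 = 2.
Net area = 94.5 − 2 = 92.5.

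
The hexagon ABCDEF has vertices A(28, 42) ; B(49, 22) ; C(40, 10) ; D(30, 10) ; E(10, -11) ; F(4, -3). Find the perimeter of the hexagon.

144

|AB| = √((21)² + (-20)²) = √841 = 29
|BC| = √((-9)² + (-12)²) = √225 = 15
|CD| = √((-10)² + (0)²) = √100 = 10
|DE| = √((-20)² + (-21)²) = √841 = 29
|EF| = √((-6)² + (8)²) = √100 = 10
|FA| = √((24)² + (45)²) = √2601 = 51
Perimeter = 29 + 15 + 10 + 29 + 10 + 51 = 144.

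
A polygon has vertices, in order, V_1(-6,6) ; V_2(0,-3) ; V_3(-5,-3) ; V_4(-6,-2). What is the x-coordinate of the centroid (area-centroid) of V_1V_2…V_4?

Apply Gauss's area formula. First the cross-terms c_i = x_i·y_{i+1} − x_{i+1}·y_i:
  18, -15, -8, -48  ⇒  2A = -53, A = -26.5.
Then Σ (x_i + x_{i+1})·c_i = 631, so x̄ = 631 / (6·(-26.5)) = -631/159.

-631/159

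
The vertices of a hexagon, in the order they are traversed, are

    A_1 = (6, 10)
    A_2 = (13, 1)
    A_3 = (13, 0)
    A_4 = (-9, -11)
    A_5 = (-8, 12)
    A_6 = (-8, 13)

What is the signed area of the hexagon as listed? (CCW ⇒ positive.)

Apply Gauss's area formula: 2A = Σ (x_i·y_{i+1} − x_{i+1}·y_i), indices taken mod 6.
Cross-terms: -124, -13, -143, -196, -8, -158  ⇒  Σ = -642
Signed area = Σ/2 = -321 (negative ⇒ clockwise traversal).

-321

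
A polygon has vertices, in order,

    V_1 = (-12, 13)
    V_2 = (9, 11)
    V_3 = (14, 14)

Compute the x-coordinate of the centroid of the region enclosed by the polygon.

Apply the shoelace formula. First the cross-terms c_i = x_i·y_{i+1} − x_{i+1}·y_i:
  -249, -28, 350  ⇒  2A = 73, A = 36.5.
Then Σ (x_i + x_{i+1})·c_i = 803, so x̄ = 803 / (6·36.5) = 11/3.

11/3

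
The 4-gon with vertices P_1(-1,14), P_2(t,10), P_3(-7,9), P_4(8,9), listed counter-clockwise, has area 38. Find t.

Write out the shoelace sum; only the two edges meeting at P_2 involve t:
2·Area = [((-1)·10 − t·14) + (t·9 − (-7)·10)] + -14
       = -5·t + 46 = 76
⇒ t = -6.

-6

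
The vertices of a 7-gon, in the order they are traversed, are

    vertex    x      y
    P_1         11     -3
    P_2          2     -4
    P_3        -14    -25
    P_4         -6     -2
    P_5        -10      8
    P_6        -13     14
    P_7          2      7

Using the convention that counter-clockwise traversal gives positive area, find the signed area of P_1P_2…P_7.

P_1→P_2: (11)(-4) − (2)(-3) = -38
P_2→P_3: (2)(-25) − (-14)(-4) = -106
P_3→P_4: (-14)(-2) − (-6)(-25) = -122
P_4→P_5: (-6)(8) − (-10)(-2) = -68
P_5→P_6: (-10)(14) − (-13)(8) = -36
P_6→P_7: (-13)(7) − (2)(14) = -119
P_7→P_1: (2)(-3) − (11)(7) = -83
Σ = -572
Signed area = Σ/2 = -286 (negative ⇒ clockwise traversal).

-286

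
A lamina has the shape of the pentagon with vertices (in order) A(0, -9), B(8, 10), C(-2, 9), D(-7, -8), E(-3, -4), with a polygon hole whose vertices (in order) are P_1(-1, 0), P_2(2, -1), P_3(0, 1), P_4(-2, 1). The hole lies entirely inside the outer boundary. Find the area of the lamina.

Outer boundary:
Apply the surveyor's formula: 2A = Σ (x_i·y_{i+1} − x_{i+1}·y_i), indices taken mod 5.
A→B: (0)(10) − (8)(-9) = 72
B→C: (8)(9) − (-2)(10) = 92
C→D: (-2)(-8) − (-7)(9) = 79
D→E: (-7)(-4) − (-3)(-8) = 4
E→A: (-3)(-9) − (0)(-4) = 27
Σ = 274
Area = |Σ|/2 = 137.
Hole:
P_1→P_2: (-1)(-1) − (2)(0) = 1
P_2→P_3: (2)(1) − (0)(-1) = 2
P_3→P_4: (0)(1) − (-2)(1) = 2
P_4→P_1: (-2)(0) − (-1)(1) = 1
Σ = 6
Area = |Σ|/2 = 3.
Net area = 137 − 3 = 134.

134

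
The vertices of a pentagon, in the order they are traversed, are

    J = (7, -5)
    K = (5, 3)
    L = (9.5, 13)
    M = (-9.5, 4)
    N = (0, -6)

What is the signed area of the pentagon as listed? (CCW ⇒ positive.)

J→K: (7)(3) − (5)(-5) = 46
K→L: (5)(13) − (9.5)(3) = 36.5
L→M: (9.5)(4) − (-9.5)(13) = 161.5
M→N: (-9.5)(-6) − (0)(4) = 57
N→J: (0)(-5) − (7)(-6) = 42
Σ = 343
Signed area = Σ/2 = 171.5 (positive ⇒ counter-clockwise traversal).

171.5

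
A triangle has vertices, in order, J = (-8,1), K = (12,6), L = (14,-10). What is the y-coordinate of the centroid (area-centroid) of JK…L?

-1

Apply the shoelace formula. First the cross-terms c_i = x_i·y_{i+1} − x_{i+1}·y_i:
  -60, -204, -66  ⇒  2A = -330, A = -165.
Then Σ (y_i + y_{i+1})·c_i = 990, so ȳ = 990 / (6·(-165)) = -1.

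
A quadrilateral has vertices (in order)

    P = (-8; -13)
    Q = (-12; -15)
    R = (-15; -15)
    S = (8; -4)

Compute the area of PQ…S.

P→Q: (-8)(-15) − (-12)(-13) = -36
Q→R: (-12)(-15) − (-15)(-15) = -45
R→S: (-15)(-4) − (8)(-15) = 180
S→P: (8)(-13) − (-8)(-4) = -136
Σ = -37
Area = |Σ|/2 = 18.5.

18.5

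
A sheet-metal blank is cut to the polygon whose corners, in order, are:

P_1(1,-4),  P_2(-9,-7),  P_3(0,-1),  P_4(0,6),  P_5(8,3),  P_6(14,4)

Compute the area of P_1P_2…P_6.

Apply the surveyor's formula: 2A = Σ (x_i·y_{i+1} − x_{i+1}·y_i), indices taken mod 6.
Σ = (-43) + (9) + (0) + (-48) + (-10) + (-60) = -152
Area = |Σ|/2 = 76.

76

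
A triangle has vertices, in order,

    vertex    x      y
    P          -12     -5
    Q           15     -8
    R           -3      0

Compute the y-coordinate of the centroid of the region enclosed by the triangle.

Apply the shoelace (surveyor's) formula. First the cross-terms c_i = x_i·y_{i+1} − x_{i+1}·y_i:
  171, -24, 15  ⇒  2A = 162, A = 81.
Then Σ (y_i + y_{i+1})·c_i = -2106, so ȳ = -2106 / (6·81) = -13/3.

-13/3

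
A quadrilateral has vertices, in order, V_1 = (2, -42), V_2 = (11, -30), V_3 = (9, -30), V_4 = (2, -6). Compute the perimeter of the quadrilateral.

78

|V_1V_2| = √((9)² + (12)²) = √225 = 15
|V_2V_3| = √((-2)² + (0)²) = √4 = 2
|V_3V_4| = √((-7)² + (24)²) = √625 = 25
|V_4V_1| = √((0)² + (-36)²) = √1296 = 36
Perimeter = 15 + 2 + 25 + 36 = 78.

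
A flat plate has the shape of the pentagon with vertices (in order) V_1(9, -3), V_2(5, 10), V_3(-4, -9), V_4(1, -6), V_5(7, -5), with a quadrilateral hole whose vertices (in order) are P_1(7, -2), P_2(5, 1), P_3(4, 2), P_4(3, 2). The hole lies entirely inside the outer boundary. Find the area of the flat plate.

Outer boundary:
Σ = (105) + (-5) + (33) + (37) + (24) = 194
Area = |Σ|/2 = 97.
Hole:
Apply the shoelace (surveyor's) formula: 2A = Σ (x_i·y_{i+1} − x_{i+1}·y_i), indices taken mod 4.
Cross-terms: 17, 6, 2, -20  ⇒  Σ = 5
Area = |Σ|/2 = 2.5.
Net area = 97 − 2.5 = 94.5.

94.5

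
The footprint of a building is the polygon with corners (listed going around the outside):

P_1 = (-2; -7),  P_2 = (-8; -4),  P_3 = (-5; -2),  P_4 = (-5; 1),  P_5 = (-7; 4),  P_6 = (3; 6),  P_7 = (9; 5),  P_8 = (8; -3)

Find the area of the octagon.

151

Apply Gauss's area formula: 2A = Σ (x_i·y_{i+1} − x_{i+1}·y_i), indices taken mod 8.
Σ = (-48) + (-4) + (-15) + (-13) + (-54) + (-39) + (-67) + (-62) = -302
Area = |Σ|/2 = 151.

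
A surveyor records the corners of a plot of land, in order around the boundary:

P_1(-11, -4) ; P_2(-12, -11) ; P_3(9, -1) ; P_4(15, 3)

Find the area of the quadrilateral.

99.5

Apply the surveyor's formula: 2A = Σ (x_i·y_{i+1} − x_{i+1}·y_i), indices taken mod 4.
P_1→P_2: (-11)(-11) − (-12)(-4) = 73
P_2→P_3: (-12)(-1) − (9)(-11) = 111
P_3→P_4: (9)(3) − (15)(-1) = 42
P_4→P_1: (15)(-4) − (-11)(3) = -27
Σ = 199
Area = |Σ|/2 = 99.5.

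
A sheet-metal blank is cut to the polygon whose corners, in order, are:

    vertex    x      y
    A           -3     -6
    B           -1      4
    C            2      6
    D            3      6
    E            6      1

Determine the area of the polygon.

Apply Gauss's area formula: 2A = Σ (x_i·y_{i+1} − x_{i+1}·y_i), indices taken mod 5.
Σ = (-18) + (-14) + (-6) + (-33) + (-33) = -104
Area = |Σ|/2 = 52.

52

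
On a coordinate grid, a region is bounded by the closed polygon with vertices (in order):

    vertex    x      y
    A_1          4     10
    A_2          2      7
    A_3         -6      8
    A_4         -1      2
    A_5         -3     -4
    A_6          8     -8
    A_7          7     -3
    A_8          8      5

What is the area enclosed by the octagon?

Apply the shoelace (surveyor's) formula: 2A = Σ (x_i·y_{i+1} − x_{i+1}·y_i), indices taken mod 8.
Σ = (8) + (58) + (-4) + (10) + (56) + (32) + (59) + (60) = 279
Area = |Σ|/2 = 139.5.

139.5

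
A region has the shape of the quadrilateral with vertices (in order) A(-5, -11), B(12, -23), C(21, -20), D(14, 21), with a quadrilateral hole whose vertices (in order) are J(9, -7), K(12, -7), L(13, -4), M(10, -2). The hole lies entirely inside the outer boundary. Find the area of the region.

Outer boundary:
Cross-terms: 247, 243, 721, -49  ⇒  Σ = 1162
Area = |Σ|/2 = 581.
Hole:
Σ = (21) + (43) + (14) + (-52) = 26
Area = |Σ|/2 = 13.
Net area = 581 − 13 = 568.

568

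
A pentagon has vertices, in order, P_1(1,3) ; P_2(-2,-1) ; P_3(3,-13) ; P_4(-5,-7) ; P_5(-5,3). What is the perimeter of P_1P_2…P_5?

|P_1P_2| = √((-3)² + (-4)²) = √25 = 5
|P_2P_3| = √((5)² + (-12)²) = √169 = 13
|P_3P_4| = √((-8)² + (6)²) = √100 = 10
|P_4P_5| = √((0)² + (10)²) = √100 = 10
|P_5P_1| = √((6)² + (0)²) = √36 = 6
Perimeter = 5 + 13 + 10 + 10 + 6 = 44.

44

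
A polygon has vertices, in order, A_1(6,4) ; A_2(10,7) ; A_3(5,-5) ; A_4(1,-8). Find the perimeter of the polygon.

36

|A_1A_2| = √((4)² + (3)²) = √25 = 5
|A_2A_3| = √((-5)² + (-12)²) = √169 = 13
|A_3A_4| = √((-4)² + (-3)²) = √25 = 5
|A_4A_1| = √((5)² + (12)²) = √169 = 13
Perimeter = 5 + 13 + 5 + 13 = 36.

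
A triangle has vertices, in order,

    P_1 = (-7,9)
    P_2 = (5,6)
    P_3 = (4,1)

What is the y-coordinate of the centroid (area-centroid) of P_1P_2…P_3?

Apply the shoelace formula. First the cross-terms c_i = x_i·y_{i+1} − x_{i+1}·y_i:
  -87, -19, 43  ⇒  2A = -63, A = -31.5.
Then Σ (y_i + y_{i+1})·c_i = -1008, so ȳ = -1008 / (6·(-31.5)) = 16/3.

16/3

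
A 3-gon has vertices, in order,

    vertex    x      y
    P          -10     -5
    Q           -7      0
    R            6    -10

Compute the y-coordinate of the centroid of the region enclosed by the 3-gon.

Apply the surveyor's formula. First the cross-terms c_i = x_i·y_{i+1} − x_{i+1}·y_i:
  -35, 70, -130  ⇒  2A = -95, A = -47.5.
Then Σ (y_i + y_{i+1})·c_i = 1425, so ȳ = 1425 / (6·(-47.5)) = -5.

-5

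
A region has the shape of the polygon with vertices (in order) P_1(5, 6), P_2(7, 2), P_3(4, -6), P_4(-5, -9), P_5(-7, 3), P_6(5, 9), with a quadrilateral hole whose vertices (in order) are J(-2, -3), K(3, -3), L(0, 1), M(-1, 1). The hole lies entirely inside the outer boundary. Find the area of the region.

Outer boundary:
Apply Gauss's area formula: 2A = Σ (x_i·y_{i+1} − x_{i+1}·y_i), indices taken mod 6.
Σ = (-32) + (-50) + (-66) + (-78) + (-78) + (-15) = -319
Area = |Σ|/2 = 159.5.
Hole:
Cross-terms: 15, 3, 1, 5  ⇒  Σ = 24
Area = |Σ|/2 = 12.
Net area = 159.5 − 12 = 147.5.

147.5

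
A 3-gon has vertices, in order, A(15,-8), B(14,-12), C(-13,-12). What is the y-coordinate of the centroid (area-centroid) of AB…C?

Apply Gauss's area formula. First the cross-terms c_i = x_i·y_{i+1} − x_{i+1}·y_i:
  -68, -324, 284  ⇒  2A = -108, A = -54.
Then Σ (y_i + y_{i+1})·c_i = 3456, so ȳ = 3456 / (6·(-54)) = -32/3.

-32/3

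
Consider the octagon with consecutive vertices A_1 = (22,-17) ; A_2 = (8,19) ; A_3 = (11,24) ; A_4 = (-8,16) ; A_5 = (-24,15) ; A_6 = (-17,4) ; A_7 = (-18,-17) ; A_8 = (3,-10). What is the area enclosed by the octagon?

Apply the surveyor's formula: 2A = Σ (x_i·y_{i+1} − x_{i+1}·y_i), indices taken mod 8.
A_1→A_2: (22)(19) − (8)(-17) = 554
A_2→A_3: (8)(24) − (11)(19) = -17
A_3→A_4: (11)(16) − (-8)(24) = 368
A_4→A_5: (-8)(15) − (-24)(16) = 264
A_5→A_6: (-24)(4) − (-17)(15) = 159
A_6→A_7: (-17)(-17) − (-18)(4) = 361
A_7→A_8: (-18)(-10) − (3)(-17) = 231
A_8→A_1: (3)(-17) − (22)(-10) = 169
Σ = 2089
Area = |Σ|/2 = 1044.5.

1044.5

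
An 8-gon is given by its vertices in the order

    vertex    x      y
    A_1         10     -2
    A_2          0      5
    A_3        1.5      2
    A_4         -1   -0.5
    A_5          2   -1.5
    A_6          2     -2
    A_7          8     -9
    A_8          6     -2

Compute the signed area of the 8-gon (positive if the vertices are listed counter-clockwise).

Σ = (50) + (-7.5) + (1.25) + (2.5) + (-1) + (-2) + (38) + (8) = 89.25
Signed area = Σ/2 = 44.625 (positive ⇒ counter-clockwise traversal).

44.625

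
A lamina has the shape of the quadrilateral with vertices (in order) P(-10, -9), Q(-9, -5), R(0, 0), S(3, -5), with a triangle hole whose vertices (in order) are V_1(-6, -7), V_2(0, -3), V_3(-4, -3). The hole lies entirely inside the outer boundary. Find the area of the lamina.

46

Outer boundary:
Apply Gauss's area formula: 2A = Σ (x_i·y_{i+1} − x_{i+1}·y_i), indices taken mod 4.
Σ = (-31) + (0) + (0) + (-77) = -108
Area = |Σ|/2 = 54.
Hole:
Apply the shoelace formula: 2A = Σ (x_i·y_{i+1} − x_{i+1}·y_i), indices taken mod 3.
Σ = (18) + (-12) + (10) = 16
Area = |Σ|/2 = 8.
Net area = 54 − 8 = 46.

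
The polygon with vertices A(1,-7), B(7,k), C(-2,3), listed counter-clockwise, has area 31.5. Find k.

-6

Write out the shoelace sum; only the two edges meeting at B involve k:
2·Area = [(1·k − 7·(-7)) + (7·3 − (-2)·k)] + 11
       = 3·k + 81 = 63
⇒ k = -6.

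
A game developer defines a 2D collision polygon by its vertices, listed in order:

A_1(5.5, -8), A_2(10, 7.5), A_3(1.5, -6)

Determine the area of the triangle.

35.5

Σ = (121.25) + (-71.25) + (21) = 71
Area = |Σ|/2 = 35.5.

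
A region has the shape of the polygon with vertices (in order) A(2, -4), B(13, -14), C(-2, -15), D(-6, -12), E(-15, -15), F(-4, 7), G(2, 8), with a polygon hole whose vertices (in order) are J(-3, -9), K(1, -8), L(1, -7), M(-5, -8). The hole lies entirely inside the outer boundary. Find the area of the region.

Outer boundary:
A→B: (2)(-14) − (13)(-4) = 24
B→C: (13)(-15) − (-2)(-14) = -223
C→D: (-2)(-12) − (-6)(-15) = -66
D→E: (-6)(-15) − (-15)(-12) = -90
E→F: (-15)(7) − (-4)(-15) = -165
F→G: (-4)(8) − (2)(7) = -46
G→A: (2)(-4) − (2)(8) = -24
Σ = -590
Area = |Σ|/2 = 295.
Hole:
Apply the shoelace formula: 2A = Σ (x_i·y_{i+1} − x_{i+1}·y_i), indices taken mod 4.
Σ = (33) + (1) + (-43) + (21) = 12
Area = |Σ|/2 = 6.
Net area = 295 − 6 = 289.

289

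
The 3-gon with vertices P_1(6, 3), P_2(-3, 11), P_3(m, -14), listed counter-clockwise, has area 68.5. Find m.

8

Write out the shoelace sum; only the two edges meeting at P_3 involve m:
2·Area = [((-3)·(-14) − m·11) + (m·3 − 6·(-14))] + 75
       = -8·m + 201 = 137
⇒ m = 8.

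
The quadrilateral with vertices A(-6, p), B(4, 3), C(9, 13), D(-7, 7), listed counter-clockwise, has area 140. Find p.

The doubled signed area Σ (x_i y_{i+1} − x_{i+1} y_i) is linear in p.
With p=0 it equals 203; the coefficient of p is -11 (from the two edges through A).
So -11·p + 203 = 2·140 = 280 ⇒ p = -7.

-7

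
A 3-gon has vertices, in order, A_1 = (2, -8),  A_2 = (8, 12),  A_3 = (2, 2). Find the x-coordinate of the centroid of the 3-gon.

Apply the surveyor's formula. First the cross-terms c_i = x_i·y_{i+1} − x_{i+1}·y_i:
  88, -8, -20  ⇒  2A = 60, A = 30.
Then Σ (x_i + x_{i+1})·c_i = 720, so x̄ = 720 / (6·30) = 4.

4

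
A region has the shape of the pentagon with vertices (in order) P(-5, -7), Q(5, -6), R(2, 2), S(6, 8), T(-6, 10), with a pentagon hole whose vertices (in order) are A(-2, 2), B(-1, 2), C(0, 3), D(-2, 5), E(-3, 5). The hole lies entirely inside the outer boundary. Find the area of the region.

140.5

Outer boundary:
Apply the shoelace formula: 2A = Σ (x_i·y_{i+1} − x_{i+1}·y_i), indices taken mod 5.
Cross-terms: 65, 22, 4, 108, 92  ⇒  Σ = 291
Area = |Σ|/2 = 145.5.
Hole:
Apply Gauss's area formula: 2A = Σ (x_i·y_{i+1} − x_{i+1}·y_i), indices taken mod 5.
Σ = (-2) + (-3) + (6) + (5) + (4) = 10
Area = |Σ|/2 = 5.
Net area = 145.5 − 5 = 140.5.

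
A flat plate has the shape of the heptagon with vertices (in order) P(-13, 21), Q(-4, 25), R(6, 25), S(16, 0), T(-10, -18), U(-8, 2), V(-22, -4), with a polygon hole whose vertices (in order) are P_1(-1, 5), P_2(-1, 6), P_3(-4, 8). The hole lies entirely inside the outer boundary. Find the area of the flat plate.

889

Outer boundary:
Σ = (-241) + (-250) + (-400) + (-288) + (-164) + (76) + (-514) = -1781
Area = |Σ|/2 = 890.5.
Hole:
Cross-terms: -1, 16, -12  ⇒  Σ = 3
Area = |Σ|/2 = 1.5.
Net area = 890.5 − 1.5 = 889.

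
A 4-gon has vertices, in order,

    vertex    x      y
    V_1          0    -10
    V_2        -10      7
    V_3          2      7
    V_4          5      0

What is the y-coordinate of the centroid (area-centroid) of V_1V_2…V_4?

207/269

Apply Gauss's area formula. First the cross-terms c_i = x_i·y_{i+1} − x_{i+1}·y_i:
  -100, -84, -35, -50  ⇒  2A = -269, A = -134.5.
Then Σ (y_i + y_{i+1})·c_i = -621, so ȳ = -621 / (6·(-134.5)) = 207/269.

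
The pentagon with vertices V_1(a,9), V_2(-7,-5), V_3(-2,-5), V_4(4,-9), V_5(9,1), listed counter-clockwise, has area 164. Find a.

Write out the shoelace sum; only the two edges meeting at V_1 involve a:
2·Area = [(9·9 − a·1) + (a·(-5) − (-7)·9)] + 148
       = -6·a + 292 = 328
⇒ a = -6.

-6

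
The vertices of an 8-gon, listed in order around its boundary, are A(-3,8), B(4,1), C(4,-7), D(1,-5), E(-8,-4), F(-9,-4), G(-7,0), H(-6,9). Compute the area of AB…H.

120

Apply the surveyor's formula: 2A = Σ (x_i·y_{i+1} − x_{i+1}·y_i), indices taken mod 8.
Σ = (-35) + (-32) + (-13) + (-44) + (-4) + (-28) + (-63) + (-21) = -240
Area = |Σ|/2 = 120.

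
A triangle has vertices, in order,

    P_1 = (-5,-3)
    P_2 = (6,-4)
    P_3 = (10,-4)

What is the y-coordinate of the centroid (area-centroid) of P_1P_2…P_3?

Apply the shoelace (surveyor's) formula. First the cross-terms c_i = x_i·y_{i+1} − x_{i+1}·y_i:
  38, 16, -50  ⇒  2A = 4, A = 2.
Then Σ (y_i + y_{i+1})·c_i = -44, so ȳ = -44 / (6·2) = -11/3.

-11/3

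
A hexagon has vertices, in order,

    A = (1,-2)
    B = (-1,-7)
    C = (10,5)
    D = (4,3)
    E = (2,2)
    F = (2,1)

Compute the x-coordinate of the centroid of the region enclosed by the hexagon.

238/61

Apply the shoelace formula. First the cross-terms c_i = x_i·y_{i+1} − x_{i+1}·y_i:
  -9, 65, 10, 2, -2, -5  ⇒  2A = 61, A = 30.5.
Then Σ (x_i + x_{i+1})·c_i = 714, so x̄ = 714 / (6·30.5) = 238/61.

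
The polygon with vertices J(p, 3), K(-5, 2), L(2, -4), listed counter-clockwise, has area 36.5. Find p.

The doubled signed area Σ (x_i y_{i+1} − x_{i+1} y_i) is linear in p.
With p=0 it equals 37; the coefficient of p is 6 (from the two edges through J).
So 6·p + 37 = 2·36.5 = 73 ⇒ p = 6.

6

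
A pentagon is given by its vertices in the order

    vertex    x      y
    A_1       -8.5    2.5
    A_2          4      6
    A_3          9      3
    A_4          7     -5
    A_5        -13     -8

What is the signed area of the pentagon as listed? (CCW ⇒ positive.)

Apply Gauss's area formula: 2A = Σ (x_i·y_{i+1} − x_{i+1}·y_i), indices taken mod 5.
A_1→A_2: (-8.5)(6) − (4)(2.5) = -61
A_2→A_3: (4)(3) − (9)(6) = -42
A_3→A_4: (9)(-5) − (7)(3) = -66
A_4→A_5: (7)(-8) − (-13)(-5) = -121
A_5→A_1: (-13)(2.5) − (-8.5)(-8) = -100.5
Σ = -390.5
Signed area = Σ/2 = -195.25 (negative ⇒ clockwise traversal).

-195.25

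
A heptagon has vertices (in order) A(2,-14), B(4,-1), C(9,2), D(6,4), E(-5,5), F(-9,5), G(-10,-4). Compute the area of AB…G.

199.5

Apply Gauss's area formula: 2A = Σ (x_i·y_{i+1} − x_{i+1}·y_i), indices taken mod 7.
Σ = (54) + (17) + (24) + (50) + (20) + (86) + (148) = 399
Area = |Σ|/2 = 199.5.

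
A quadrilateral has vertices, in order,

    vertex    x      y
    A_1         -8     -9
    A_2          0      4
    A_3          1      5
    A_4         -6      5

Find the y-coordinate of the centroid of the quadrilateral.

Apply the surveyor's formula. First the cross-terms c_i = x_i·y_{i+1} − x_{i+1}·y_i:
  -32, -4, 35, 94  ⇒  2A = 93, A = 46.5.
Then Σ (y_i + y_{i+1})·c_i = 98, so ȳ = 98 / (6·46.5) = 98/279.

98/279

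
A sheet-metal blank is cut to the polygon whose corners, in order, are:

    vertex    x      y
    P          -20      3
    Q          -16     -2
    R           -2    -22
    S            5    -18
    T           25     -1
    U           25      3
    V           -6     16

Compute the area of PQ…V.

Apply the shoelace formula: 2A = Σ (x_i·y_{i+1} − x_{i+1}·y_i), indices taken mod 7.
Σ = (88) + (348) + (146) + (445) + (100) + (418) + (302) = 1847
Area = |Σ|/2 = 923.5.

923.5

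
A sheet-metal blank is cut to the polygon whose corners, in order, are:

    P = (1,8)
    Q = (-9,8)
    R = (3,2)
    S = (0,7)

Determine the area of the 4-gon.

26

Apply the shoelace (surveyor's) formula: 2A = Σ (x_i·y_{i+1} − x_{i+1}·y_i), indices taken mod 4.
Σ = (80) + (-42) + (21) + (-7) = 52
Area = |Σ|/2 = 26.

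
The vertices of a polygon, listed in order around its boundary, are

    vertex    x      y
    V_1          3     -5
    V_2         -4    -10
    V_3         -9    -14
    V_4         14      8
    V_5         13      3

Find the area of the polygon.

V_1→V_2: (3)(-10) − (-4)(-5) = -50
V_2→V_3: (-4)(-14) − (-9)(-10) = -34
V_3→V_4: (-9)(8) − (14)(-14) = 124
V_4→V_5: (14)(3) − (13)(8) = -62
V_5→V_1: (13)(-5) − (3)(3) = -74
Σ = -96
Area = |Σ|/2 = 48.

48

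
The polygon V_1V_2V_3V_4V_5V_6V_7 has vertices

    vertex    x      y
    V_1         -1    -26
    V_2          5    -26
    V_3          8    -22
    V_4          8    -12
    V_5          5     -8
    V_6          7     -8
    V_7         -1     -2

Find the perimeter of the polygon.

62

|V_1V_2| = √((6)² + (0)²) = √36 = 6
|V_2V_3| = √((3)² + (4)²) = √25 = 5
|V_3V_4| = √((0)² + (10)²) = √100 = 10
|V_4V_5| = √((-3)² + (4)²) = √25 = 5
|V_5V_6| = √((2)² + (0)²) = √4 = 2
|V_6V_7| = √((-8)² + (6)²) = √100 = 10
|V_7V_1| = √((0)² + (-24)²) = √576 = 24
Perimeter = 6 + 5 + 10 + 5 + 2 + 10 + 24 = 62.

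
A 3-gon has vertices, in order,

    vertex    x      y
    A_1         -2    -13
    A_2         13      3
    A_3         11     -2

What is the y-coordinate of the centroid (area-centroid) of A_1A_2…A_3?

-4

Apply the surveyor's formula. First the cross-terms c_i = x_i·y_{i+1} − x_{i+1}·y_i:
  163, -59, -147  ⇒  2A = -43, A = -21.5.
Then Σ (y_i + y_{i+1})·c_i = 516, so ȳ = 516 / (6·(-21.5)) = -4.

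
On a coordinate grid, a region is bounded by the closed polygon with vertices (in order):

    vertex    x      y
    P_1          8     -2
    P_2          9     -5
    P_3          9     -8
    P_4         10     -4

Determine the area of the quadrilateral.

P_1→P_2: (8)(-5) − (9)(-2) = -22
P_2→P_3: (9)(-8) − (9)(-5) = -27
P_3→P_4: (9)(-4) − (10)(-8) = 44
P_4→P_1: (10)(-2) − (8)(-4) = 12
Σ = 7
Area = |Σ|/2 = 3.5.

3.5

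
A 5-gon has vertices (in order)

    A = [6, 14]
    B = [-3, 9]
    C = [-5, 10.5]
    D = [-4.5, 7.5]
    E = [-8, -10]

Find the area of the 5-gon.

86.125

Σ = (96) + (13.5) + (9.75) + (105) + (-52) = 172.25
Area = |Σ|/2 = 86.125.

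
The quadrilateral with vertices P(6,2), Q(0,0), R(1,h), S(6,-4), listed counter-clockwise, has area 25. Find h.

Write out the shoelace sum; only the two edges meeting at R involve h:
2·Area = [(0·h − 1·0) + (1·(-4) − 6·h)] + 36
       = -6·h + 32 = 50
⇒ h = -3.

-3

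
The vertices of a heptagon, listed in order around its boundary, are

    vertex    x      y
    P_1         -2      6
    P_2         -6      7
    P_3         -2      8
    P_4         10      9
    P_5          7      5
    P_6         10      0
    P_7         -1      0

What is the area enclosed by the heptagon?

89.5

Σ = (22) + (-34) + (-98) + (-13) + (-50) + (0) + (-6) = -179
Area = |Σ|/2 = 89.5.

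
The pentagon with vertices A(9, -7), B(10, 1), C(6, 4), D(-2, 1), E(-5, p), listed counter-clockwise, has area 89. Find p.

Write out the shoelace sum; only the two edges meeting at E involve p:
2·Area = [((-2)·p − (-5)·1) + ((-5)·(-7) − 9·p)] + 127
       = -11·p + 167 = 178
⇒ p = -1.

-1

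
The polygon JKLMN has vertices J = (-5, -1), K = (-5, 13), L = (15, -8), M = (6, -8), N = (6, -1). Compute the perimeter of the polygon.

|JK| = √((0)² + (14)²) = √196 = 14
|KL| = √((20)² + (-21)²) = √841 = 29
|LM| = √((-9)² + (0)²) = √81 = 9
|MN| = √((0)² + (7)²) = √49 = 7
|NJ| = √((-11)² + (0)²) = √121 = 11
Perimeter = 14 + 29 + 9 + 7 + 11 = 70.

70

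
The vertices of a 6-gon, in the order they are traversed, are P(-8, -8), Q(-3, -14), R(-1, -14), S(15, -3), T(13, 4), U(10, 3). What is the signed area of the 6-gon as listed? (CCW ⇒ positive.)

Apply Gauss's area formula: 2A = Σ (x_i·y_{i+1} − x_{i+1}·y_i), indices taken mod 6.
Cross-terms: 88, 28, 213, 99, -1, -56  ⇒  Σ = 371
Signed area = Σ/2 = 185.5 (positive ⇒ counter-clockwise traversal).

185.5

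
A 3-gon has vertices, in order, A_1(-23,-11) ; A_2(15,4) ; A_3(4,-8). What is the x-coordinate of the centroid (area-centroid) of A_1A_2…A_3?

Apply the surveyor's formula. First the cross-terms c_i = x_i·y_{i+1} − x_{i+1}·y_i:
  73, -136, -228  ⇒  2A = -291, A = -145.5.
Then Σ (x_i + x_{i+1})·c_i = 1164, so x̄ = 1164 / (6·(-145.5)) = -4/3.

-4/3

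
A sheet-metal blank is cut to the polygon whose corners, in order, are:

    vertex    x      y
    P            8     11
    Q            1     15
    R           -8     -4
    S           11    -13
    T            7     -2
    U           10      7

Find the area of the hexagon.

282.5

Σ = (109) + (116) + (148) + (69) + (69) + (54) = 565
Area = |Σ|/2 = 282.5.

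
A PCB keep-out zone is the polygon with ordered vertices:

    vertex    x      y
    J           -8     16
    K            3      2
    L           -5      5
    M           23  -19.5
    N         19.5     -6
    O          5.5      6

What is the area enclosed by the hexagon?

235.875

Cross-terms: -64, 25, -17.5, 242.25, 150, 136  ⇒  Σ = 471.75
Area = |Σ|/2 = 235.875.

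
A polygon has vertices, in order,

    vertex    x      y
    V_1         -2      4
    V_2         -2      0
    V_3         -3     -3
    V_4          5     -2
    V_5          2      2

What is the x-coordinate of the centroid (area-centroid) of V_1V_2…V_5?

Apply Gauss's area formula. First the cross-terms c_i = x_i·y_{i+1} − x_{i+1}·y_i:
  8, 6, 21, 14, 12  ⇒  2A = 61, A = 30.5.
Then Σ (x_i + x_{i+1})·c_i = 78, so x̄ = 78 / (6·30.5) = 26/61.

26/61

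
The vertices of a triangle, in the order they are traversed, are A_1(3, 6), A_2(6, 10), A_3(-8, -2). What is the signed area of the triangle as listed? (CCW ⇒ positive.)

Apply the shoelace (surveyor's) formula: 2A = Σ (x_i·y_{i+1} − x_{i+1}·y_i), indices taken mod 3.
Σ = (-6) + (68) + (-42) = 20
Signed area = Σ/2 = 10 (positive ⇒ counter-clockwise traversal).

10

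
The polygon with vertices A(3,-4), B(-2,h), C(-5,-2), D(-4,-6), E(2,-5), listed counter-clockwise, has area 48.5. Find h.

5

Write out the shoelace sum; only the two edges meeting at B involve h:
2·Area = [(3·h − (-2)·(-4)) + ((-2)·(-2) − (-5)·h)] + 61
       = 8·h + 57 = 97
⇒ h = 5.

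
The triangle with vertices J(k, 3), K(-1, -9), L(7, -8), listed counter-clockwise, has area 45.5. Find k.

The doubled signed area Σ (x_i y_{i+1} − x_{i+1} y_i) is linear in k.
With k=0 it equals 95; the coefficient of k is -1 (from the two edges through J).
So -1·k + 95 = 2·45.5 = 91 ⇒ k = 4.

4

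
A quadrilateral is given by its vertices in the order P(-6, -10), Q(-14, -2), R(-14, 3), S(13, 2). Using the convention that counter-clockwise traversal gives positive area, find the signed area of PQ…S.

-191.5

Apply the shoelace formula: 2A = Σ (x_i·y_{i+1} − x_{i+1}·y_i), indices taken mod 4.
Σ = (-128) + (-70) + (-67) + (-118) = -383
Signed area = Σ/2 = -191.5 (negative ⇒ clockwise traversal).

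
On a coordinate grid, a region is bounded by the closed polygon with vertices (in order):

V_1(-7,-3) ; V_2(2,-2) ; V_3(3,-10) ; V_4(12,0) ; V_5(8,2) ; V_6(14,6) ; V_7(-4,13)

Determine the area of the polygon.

Cross-terms: 20, -14, 120, 24, 20, 206, 103  ⇒  Σ = 479
Area = |Σ|/2 = 239.5.

239.5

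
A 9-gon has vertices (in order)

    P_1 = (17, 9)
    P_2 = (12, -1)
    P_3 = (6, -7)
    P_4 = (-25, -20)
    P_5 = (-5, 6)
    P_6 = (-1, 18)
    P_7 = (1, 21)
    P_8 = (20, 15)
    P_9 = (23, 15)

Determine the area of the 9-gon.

684.5

Apply the shoelace formula: 2A = Σ (x_i·y_{i+1} − x_{i+1}·y_i), indices taken mod 9.
P_1→P_2: (17)(-1) − (12)(9) = -125
P_2→P_3: (12)(-7) − (6)(-1) = -78
P_3→P_4: (6)(-20) − (-25)(-7) = -295
P_4→P_5: (-25)(6) − (-5)(-20) = -250
P_5→P_6: (-5)(18) − (-1)(6) = -84
P_6→P_7: (-1)(21) − (1)(18) = -39
P_7→P_8: (1)(15) − (20)(21) = -405
P_8→P_9: (20)(15) − (23)(15) = -45
P_9→P_1: (23)(9) − (17)(15) = -48
Σ = -1369
Area = |Σ|/2 = 684.5.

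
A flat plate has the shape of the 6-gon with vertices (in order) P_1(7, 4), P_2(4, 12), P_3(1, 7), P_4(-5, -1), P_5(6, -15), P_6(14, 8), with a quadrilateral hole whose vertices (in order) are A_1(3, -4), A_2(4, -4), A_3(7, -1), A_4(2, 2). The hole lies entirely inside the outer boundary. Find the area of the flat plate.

213.5

Outer boundary:
Σ = (68) + (16) + (34) + (81) + (258) + (0) = 457
Area = |Σ|/2 = 228.5.
Hole:
Apply Gauss's area formula: 2A = Σ (x_i·y_{i+1} − x_{i+1}·y_i), indices taken mod 4.
A_1→A_2: (3)(-4) − (4)(-4) = 4
A_2→A_3: (4)(-1) − (7)(-4) = 24
A_3→A_4: (7)(2) − (2)(-1) = 16
A_4→A_1: (2)(-4) − (3)(2) = -14
Σ = 30
Area = |Σ|/2 = 15.
Net area = 228.5 − 15 = 213.5.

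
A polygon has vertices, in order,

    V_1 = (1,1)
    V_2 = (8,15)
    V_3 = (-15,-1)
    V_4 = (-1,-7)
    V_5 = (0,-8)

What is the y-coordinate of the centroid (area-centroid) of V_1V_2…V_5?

357/172

Apply the surveyor's formula. First the cross-terms c_i = x_i·y_{i+1} − x_{i+1}·y_i:
  7, 217, 104, 8, 8  ⇒  2A = 344, A = 172.
Then Σ (y_i + y_{i+1})·c_i = 2142, so ȳ = 2142 / (6·172) = 357/172.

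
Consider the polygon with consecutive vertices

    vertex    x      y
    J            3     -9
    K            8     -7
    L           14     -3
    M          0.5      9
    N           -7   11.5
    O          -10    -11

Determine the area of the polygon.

318.125

Σ = (51) + (74) + (127.5) + (68.75) + (192) + (123) = 636.25
Area = |Σ|/2 = 318.125.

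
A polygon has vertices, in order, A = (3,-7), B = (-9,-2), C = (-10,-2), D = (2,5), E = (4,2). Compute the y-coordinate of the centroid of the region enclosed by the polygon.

Apply Gauss's area formula. First the cross-terms c_i = x_i·y_{i+1} − x_{i+1}·y_i:
  -69, -2, -46, -16, -34  ⇒  2A = -167, A = -83.5.
Then Σ (y_i + y_{i+1})·c_i = 549, so ȳ = 549 / (6·(-83.5)) = -183/167.

-183/167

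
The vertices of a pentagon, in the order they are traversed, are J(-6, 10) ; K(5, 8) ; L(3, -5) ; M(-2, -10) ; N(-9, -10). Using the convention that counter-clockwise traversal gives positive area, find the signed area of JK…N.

Σ = (-98) + (-49) + (-40) + (-70) + (-150) = -407
Signed area = Σ/2 = -203.5 (negative ⇒ clockwise traversal).

-203.5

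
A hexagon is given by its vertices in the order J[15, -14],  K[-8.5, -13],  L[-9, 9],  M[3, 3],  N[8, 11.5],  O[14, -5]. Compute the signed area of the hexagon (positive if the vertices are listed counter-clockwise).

-436.5

Apply the shoelace (surveyor's) formula: 2A = Σ (x_i·y_{i+1} − x_{i+1}·y_i), indices taken mod 6.
J→K: (15)(-13) − (-8.5)(-14) = -314
K→L: (-8.5)(9) − (-9)(-13) = -193.5
L→M: (-9)(3) − (3)(9) = -54
M→N: (3)(11.5) − (8)(3) = 10.5
N→O: (8)(-5) − (14)(11.5) = -201
O→J: (14)(-14) − (15)(-5) = -121
Σ = -873
Signed area = Σ/2 = -436.5 (negative ⇒ clockwise traversal).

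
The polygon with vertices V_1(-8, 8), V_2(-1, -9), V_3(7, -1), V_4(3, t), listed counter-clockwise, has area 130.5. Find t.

6

Write out the shoelace sum; only the two edges meeting at V_4 involve t:
2·Area = [(7·t − 3·(-1)) + (3·8 − (-8)·t)] + 144
       = 15·t + 171 = 261
⇒ t = 6.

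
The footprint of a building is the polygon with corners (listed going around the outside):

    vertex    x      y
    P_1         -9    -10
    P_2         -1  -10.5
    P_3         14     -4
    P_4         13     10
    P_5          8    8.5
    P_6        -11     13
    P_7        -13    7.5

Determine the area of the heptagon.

469.75

Apply the surveyor's formula: 2A = Σ (x_i·y_{i+1} − x_{i+1}·y_i), indices taken mod 7.
Σ = (84.5) + (151) + (192) + (30.5) + (197.5) + (86.5) + (197.5) = 939.5
Area = |Σ|/2 = 469.75.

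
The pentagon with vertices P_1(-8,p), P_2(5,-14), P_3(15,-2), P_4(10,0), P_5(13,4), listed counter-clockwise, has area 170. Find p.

-8

The doubled signed area Σ (x_i y_{i+1} − x_{i+1} y_i) is linear in p.
With p=0 it equals 404; the coefficient of p is 8 (from the two edges through P_1).
So 8·p + 404 = 2·170 = 340 ⇒ p = -8.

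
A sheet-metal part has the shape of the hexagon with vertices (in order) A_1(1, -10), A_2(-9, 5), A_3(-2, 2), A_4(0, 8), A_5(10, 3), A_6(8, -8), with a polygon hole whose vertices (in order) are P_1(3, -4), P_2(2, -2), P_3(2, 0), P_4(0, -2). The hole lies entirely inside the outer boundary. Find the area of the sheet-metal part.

Outer boundary:
Σ = (-85) + (-8) + (-16) + (-80) + (-104) + (-72) = -365
Area = |Σ|/2 = 182.5.
Hole:
Cross-terms: 2, 4, -4, 6  ⇒  Σ = 8
Area = |Σ|/2 = 4.
Net area = 182.5 − 4 = 178.5.

178.5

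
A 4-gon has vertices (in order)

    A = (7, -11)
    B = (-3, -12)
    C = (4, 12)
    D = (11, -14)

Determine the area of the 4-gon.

158

Apply the surveyor's formula: 2A = Σ (x_i·y_{i+1} − x_{i+1}·y_i), indices taken mod 4.
Σ = (-117) + (12) + (-188) + (-23) = -316
Area = |Σ|/2 = 158.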